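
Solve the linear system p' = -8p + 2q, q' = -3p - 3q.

p(t) = K_1e^(-6t) - 2K_2e^(-5t), q(t) = K_1e^(-6t) - 3K_2e^(-5t)

Coefficient matrix A = [[-8, 2], [-3, -3]].
Characteristic polynomial det(A - λI) = λ^2 + 11λ + 30 = 0.
Eigenvalues λ = -6, -5.
For λ=-6: (A-λI) row 1 is [-2, 2], so an eigenvector is (1, 1).
For λ=-5: (A-λI) row 1 is [-3, 2], so an eigenvector is (-2, -3).
General solution: K_1e^(-6t)(1,1) + K_2e^(-5t)(-2,-3).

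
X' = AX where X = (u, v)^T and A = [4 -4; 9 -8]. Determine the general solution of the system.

Coefficient matrix A = [[4, -4], [9, -8]].
Characteristic polynomial det(A - λI) = λ^2 + 4λ + 4 = 0.
Single eigenvalue λ = -2 with algebraic multiplicity 2.
Eigenvector v = (2,3); generalized eigenvector w with (A-λI)w=v is (-1,-2).
General solution: e^(-2t)[c_1·v + c_2·(t·v + w)].

u(t) = 2c_1e^(-2t) + 2c_2te^(-2t) - c_2e^(-2t), v(t) = 3c_1e^(-2t) + 3c_2te^(-2t) - 2c_2e^(-2t)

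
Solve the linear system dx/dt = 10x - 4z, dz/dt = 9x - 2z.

x(t) = -2K_1e^(4t) - 2K_2te^(4t) - K_2e^(4t), z(t) = -3K_1e^(4t) - 3K_2te^(4t) - K_2e^(4t)

Coefficient matrix A = [[10, -4], [9, -2]].
Characteristic polynomial det(A - λI) = λ^2 - 8λ + 16 = 0.
Single eigenvalue λ = 4 with algebraic multiplicity 2.
Eigenvector v = (-2,-3); generalized eigenvector w with (A-λI)w=v is (-1,-1).
General solution: e^(4t)[K_1·v + K_2·(t·v + w)].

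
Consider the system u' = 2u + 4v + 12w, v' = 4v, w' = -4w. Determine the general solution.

Coefficient matrix A = [[2, 4, 12], [0, 4, 0], [0, 0, -4]].
det(A - λI) = 0 gives eigenvalues λ = 4, 2, -4.
For λ=4: eigenvector (2,1,0).
For λ=2: eigenvector (1,0,0).
For λ=-4: eigenvector (-2,0,1).
General solution: c_1e^(4t)(2,1,0) + c_2e^(2t)(1,0,0) + c_3e^(-4t)(-2,0,1).

u(t) = 2c_1e^(4t) + c_2e^(2t) - 2c_3e^(-4t), v(t) = c_1e^(4t), w(t) = c_3e^(-4t)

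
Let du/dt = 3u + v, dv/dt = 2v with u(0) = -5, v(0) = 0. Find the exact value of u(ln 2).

A = [[3,1],[0,2]]; eigenvalues λ = 3, 2.
Eigenvectors: (1,0) for λ=3, (-1,1) for λ=2.
From the initial condition, c_1 = -5, c_2 = 0.
u(ln 2) = (-5)(2^3)(1) + (0)(2^2)(-1) = -40.

-40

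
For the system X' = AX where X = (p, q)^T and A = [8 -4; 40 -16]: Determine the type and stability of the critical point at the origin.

stable spiral

A = [[8,-4],[40,-16]]; det(A-λI) = λ^2 + 8λ + 32.
λ = -4 ± 4i: negative real part.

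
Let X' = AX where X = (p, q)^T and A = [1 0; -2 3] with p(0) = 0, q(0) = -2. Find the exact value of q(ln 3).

-54

A = [[1,0],[-2,3]]; eigenvalues λ = 3, 1.
Eigenvectors: (0,1) for λ=3, (-1,-1) for λ=1.
From the initial condition, c_1 = -2, c_2 = 0.
q(ln 3) = (-2)(3^3)(1) + (0)(3^1)(-1) = -54.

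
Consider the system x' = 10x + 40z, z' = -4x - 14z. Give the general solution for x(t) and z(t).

x(t) = -3c_1e^(-2t)sin(4t) - c_1e^(-2t)cos(4t) - c_2e^(-2t)sin(4t) + 3c_2e^(-2t)cos(4t), z(t) = c_1e^(-2t)sin(4t) - c_2e^(-2t)cos(4t)

Coefficient matrix A = [[10, 40], [-4, -14]].
Characteristic polynomial det(A - λI) = λ^2 + 4λ + 20 = 0.
Eigenvalues λ = -2 ± 4i (complex conjugate pair).
For λ=-2+4i: an eigenvector is (-1,0) - i(-3,1) = (-1 + 3i, 0 - i).
A real fundamental pair from Re and Im of e^((-2+4i)t)v: X_1 = e^(-2t)(cos(4t)·(-1,0) + sin(4t)·(-3,1)), X_2 = e^(-2t)(sin(4t)·(-1,0) - cos(4t)·(-3,1)).
General solution: c_1X_1 + c_2X_2.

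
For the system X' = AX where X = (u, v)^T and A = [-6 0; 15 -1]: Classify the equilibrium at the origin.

stable node

A = [[-6,0],[15,-1]]; det(A-λI) = λ^2 + 7λ + 6.
λ = -6, -1: both negative.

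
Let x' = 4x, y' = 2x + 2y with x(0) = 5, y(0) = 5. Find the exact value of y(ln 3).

A = [[4,0],[2,2]]; eigenvalues λ = 2, 4.
Eigenvectors: (0,-1) for λ=2, (1,1) for λ=4.
From the initial condition, c_1 = 0, c_2 = 5.
y(ln 3) = (0)(3^2)(-1) + (5)(3^4)(1) = 405.

405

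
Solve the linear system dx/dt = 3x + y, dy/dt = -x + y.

x(t) = K_1e^(2t) + K_2te^(2t) - 2K_2e^(2t), y(t) = -K_1e^(2t) - K_2te^(2t) + 3K_2e^(2t)

Coefficient matrix A = [[3, 1], [-1, 1]].
Characteristic polynomial det(A - λI) = λ^2 - 4λ + 4 = 0.
Single eigenvalue λ = 2 with algebraic multiplicity 2.
Eigenvector v = (1,-1); generalized eigenvector w with (A-λI)w=v is (-2,3).
General solution: e^(2t)[K_1·v + K_2·(t·v + w)].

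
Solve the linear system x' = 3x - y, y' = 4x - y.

Coefficient matrix A = [[3, -1], [4, -1]].
Characteristic polynomial det(A - λI) = λ^2 - 2λ + 1 = 0.
Single eigenvalue λ = 1 with algebraic multiplicity 2.
Eigenvector v = (1,2); generalized eigenvector w with (A-λI)w=v is (2,3).
General solution: e^(t)[K_1·v + K_2·(t·v + w)].

x(t) = K_1e^(t) + K_2te^(t) + 2K_2e^(t), y(t) = 2K_1e^(t) + 2K_2te^(t) + 3K_2e^(t)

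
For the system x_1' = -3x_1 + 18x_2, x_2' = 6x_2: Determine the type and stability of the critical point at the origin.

saddle

A = [[-3,18],[0,6]]; det(A-λI) = λ^2 - 3λ - 18.
λ = -3, 6: opposite signs.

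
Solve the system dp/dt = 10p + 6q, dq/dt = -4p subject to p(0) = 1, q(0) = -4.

p(t) = -9e^(6t) + 10e^(4t), q(t) = 6e^(6t) - 10e^(4t)

Coefficient matrix A = [[10, 6], [-4, 0]].
Characteristic polynomial det(A - λI) = λ^2 - 10λ + 24 = 0.
Eigenvalues λ = 6, 4.
For λ=6: (A-λI) row 1 is [4, 6], so an eigenvector is (3, -2).
For λ=4: (A-λI) row 1 is [6, 6], so an eigenvector is (1, -1).
General solution: K_1e^(6t)(3,-2) + K_2e^(4t)(1,-1).
Applying p(0)=1, q(0)=-4 gives K_1=-3, K_2=10.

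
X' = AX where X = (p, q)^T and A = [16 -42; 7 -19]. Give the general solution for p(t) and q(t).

p(t) = -2K_1e^(-5t) + 3K_2e^(2t), q(t) = -K_1e^(-5t) + K_2e^(2t)

Coefficient matrix A = [[16, -42], [7, -19]].
Characteristic polynomial det(A - λI) = λ^2 + 3λ - 10 = 0.
Eigenvalues λ = -5, 2.
For λ=-5: (A-λI) row 1 is [21, -42], so an eigenvector is (-2, -1).
For λ=2: (A-λI) row 1 is [14, -42], so an eigenvector is (3, 1).
General solution: K_1e^(-5t)(-2,-1) + K_2e^(2t)(3,1).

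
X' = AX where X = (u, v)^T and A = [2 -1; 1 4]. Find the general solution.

Coefficient matrix A = [[2, -1], [1, 4]].
Characteristic polynomial det(A - λI) = λ^2 - 6λ + 9 = 0.
Single eigenvalue λ = 3 with algebraic multiplicity 2.
Eigenvector v = (-1,1); generalized eigenvector w with (A-λI)w=v is (1,0).
General solution: e^(3t)[c_1·v + c_2·(t·v + w)].

u(t) = -c_1e^(3t) - c_2te^(3t) + c_2e^(3t), v(t) = c_1e^(3t) + c_2te^(3t)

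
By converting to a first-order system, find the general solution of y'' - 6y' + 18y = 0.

y(t) = c_1e^(3t)cos(3t) + c_2e^(3t)sin(3t)

Let x_1 = y, x_2 = y'. Then x_1' = x_2 and x_2' = -18x_1 + 6x_2.
A = [[0,1],[-18,6]]; det(A-λI) = λ^2 - 6λ + 18.
Eigenvalues λ = 3 ± 3i.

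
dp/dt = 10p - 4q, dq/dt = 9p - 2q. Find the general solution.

Coefficient matrix A = [[10, -4], [9, -2]].
Characteristic polynomial det(A - λI) = λ^2 - 8λ + 16 = 0.
Single eigenvalue λ = 4 with algebraic multiplicity 2.
Eigenvector v = (2,3); generalized eigenvector w with (A-λI)w=v is (1,1).
General solution: e^(4t)[C_1·v + C_2·(t·v + w)].

p(t) = 2C_1e^(4t) + 2C_2te^(4t) + C_2e^(4t), q(t) = 3C_1e^(4t) + 3C_2te^(4t) + C_2e^(4t)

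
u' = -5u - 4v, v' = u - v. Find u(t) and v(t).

u(t) = -2K_1e^(-3t) - 2K_2te^(-3t) - K_2e^(-3t), v(t) = K_1e^(-3t) + K_2te^(-3t) + K_2e^(-3t)

Coefficient matrix A = [[-5, -4], [1, -1]].
Characteristic polynomial det(A - λI) = λ^2 + 6λ + 9 = 0.
Single eigenvalue λ = -3 with algebraic multiplicity 2.
Eigenvector v = (-2,1); generalized eigenvector w with (A-λI)w=v is (-1,1).
General solution: e^(-3t)[K_1·v + K_2·(t·v + w)].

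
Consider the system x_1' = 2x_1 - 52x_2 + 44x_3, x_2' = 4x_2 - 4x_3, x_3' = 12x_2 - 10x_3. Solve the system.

Coefficient matrix A = [[2, -52, 44], [0, 4, -4], [0, 12, -10]].
det(A - λI) = 0 gives eigenvalues λ = -2, -4, 2.
For λ=-2: eigenvector (7,-2,-3).
For λ=-4: eigenvector (-6,1,2).
For λ=2: eigenvector (1,0,0).
General solution: C_1e^(-2t)(7,-2,-3) + C_2e^(-4t)(-6,1,2) + C_3e^(2t)(1,0,0).

x_1(t) = 7C_1e^(-2t) - 6C_2e^(-4t) + C_3e^(2t), x_2(t) = -2C_1e^(-2t) + C_2e^(-4t), x_3(t) = -3C_1e^(-2t) + 2C_2e^(-4t)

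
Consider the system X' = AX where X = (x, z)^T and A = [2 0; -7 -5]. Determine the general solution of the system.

Coefficient matrix A = [[2, 0], [-7, -5]].
Characteristic polynomial det(A - λI) = λ^2 + 3λ - 10 = 0.
Eigenvalues λ = 2, -5.
For λ=2: (A-λI) row 2 is [-7, -7], so an eigenvector is (-1, 1).
For λ=-5: (A-λI) row 1 is [7, 0], so an eigenvector is (0, -1).
General solution: C_1e^(2t)(-1,1) + C_2e^(-5t)(0,-1).

x(t) = -C_1e^(2t), z(t) = C_1e^(2t) - C_2e^(-5t)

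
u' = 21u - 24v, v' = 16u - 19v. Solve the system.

u(t) = -3c_1e^(5t) + c_2e^(-3t), v(t) = -2c_1e^(5t) + c_2e^(-3t)

Coefficient matrix A = [[21, -24], [16, -19]].
Characteristic polynomial det(A - λI) = λ^2 - 2λ - 15 = 0.
Eigenvalues λ = 5, -3.
For λ=5: (A-λI) row 1 is [16, -24], so an eigenvector is (-3, -2).
For λ=-3: (A-λI) row 1 is [24, -24], so an eigenvector is (1, 1).
General solution: c_1e^(5t)(-3,-2) + c_2e^(-3t)(1,1).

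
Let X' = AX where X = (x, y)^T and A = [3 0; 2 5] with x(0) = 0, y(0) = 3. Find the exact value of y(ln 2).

96

A = [[3,0],[2,5]]; eigenvalues λ = 5, 3.
Eigenvectors: (0,-1) for λ=5, (-1,1) for λ=3.
From the initial condition, c_1 = -3, c_2 = 0.
y(ln 2) = (-3)(2^5)(-1) + (0)(2^3)(1) = 96.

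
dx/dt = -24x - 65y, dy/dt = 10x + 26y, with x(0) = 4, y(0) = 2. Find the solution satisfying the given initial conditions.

Coefficient matrix A = [[-24, -65], [10, 26]].
Characteristic polynomial det(A - λI) = λ^2 - 2λ + 26 = 0.
Eigenvalues λ = 1 ± 5i (complex conjugate pair).
For λ=1+5i: an eigenvector is (-2,1) - i(-3,1) = (-2 + 3i, 1 - i).
A real fundamental pair from Re and Im of e^((1+5i)t)v: X_1 = e^(t)(cos(5t)·(-2,1) + sin(5t)·(-3,1)), X_2 = e^(t)(sin(5t)·(-2,1) - cos(5t)·(-3,1)).
General solution: c_1X_1 + c_2X_2.
Applying x(0)=4, y(0)=2 gives c_1=10, c_2=8.

x(t) = -46e^(t)sin(5t) + 4e^(t)cos(5t), y(t) = 18e^(t)sin(5t) + 2e^(t)cos(5t)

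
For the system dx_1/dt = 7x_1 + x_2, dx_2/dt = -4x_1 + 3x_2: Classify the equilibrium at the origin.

A = [[7,1],[-4,3]]; det(A-λI) = λ^2 - 10λ + 25.
repeated λ = 5 with a single eigenvector.

unstable improper node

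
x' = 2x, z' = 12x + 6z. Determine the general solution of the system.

Coefficient matrix A = [[2, 0], [12, 6]].
Characteristic polynomial det(A - λI) = λ^2 - 8λ + 12 = 0.
Eigenvalues λ = 2, 6.
For λ=2: (A-λI) row 2 is [12, 4], so an eigenvector is (-1, 3).
For λ=6: (A-λI) row 1 is [-4, 0], so an eigenvector is (0, 1).
General solution: C_1e^(2t)(-1,3) + C_2e^(6t)(0,1).

x(t) = -C_1e^(2t), z(t) = 3C_1e^(2t) + C_2e^(6t)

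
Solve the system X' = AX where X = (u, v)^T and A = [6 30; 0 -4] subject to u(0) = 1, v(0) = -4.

u(t) = -11e^(6t) + 12e^(-4t), v(t) = -4e^(-4t)

Coefficient matrix A = [[6, 30], [0, -4]].
Characteristic polynomial det(A - λI) = λ^2 - 2λ - 24 = 0.
Eigenvalues λ = 6, -4.
For λ=6: (A-λI) row 1 is [0, 30], so an eigenvector is (-1, 0).
For λ=-4: (A-λI) row 1 is [10, 30], so an eigenvector is (-3, 1).
General solution: C_1e^(6t)(-1,0) + C_2e^(-4t)(-3,1).
Applying u(0)=1, v(0)=-4 gives C_1=11, C_2=-4.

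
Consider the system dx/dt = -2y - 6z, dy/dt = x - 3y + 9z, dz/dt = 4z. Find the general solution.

x(t) = K_1e^(-2t) - 2K_2e^(-t) - 2K_3e^(4t), y(t) = K_1e^(-2t) - K_2e^(-t) + K_3e^(4t), z(t) = K_3e^(4t)

Coefficient matrix A = [[0, -2, -6], [1, -3, 9], [0, 0, 4]].
det(A - λI) = 0 gives eigenvalues λ = -2, -1, 4.
For λ=-2: eigenvector (1,1,0).
For λ=-1: eigenvector (-2,-1,0).
For λ=4: eigenvector (-2,1,1).
General solution: K_1e^(-2t)(1,1,0) + K_2e^(-t)(-2,-1,0) + K_3e^(4t)(-2,1,1).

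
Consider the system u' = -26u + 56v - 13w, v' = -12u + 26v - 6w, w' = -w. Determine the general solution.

Coefficient matrix A = [[-26, 56, -13], [-12, 26, -6], [0, 0, -1]].
det(A - λI) = 0 gives eigenvalues λ = -2, 2, -1.
For λ=-2: eigenvector (7,3,0).
For λ=2: eigenvector (2,1,0).
For λ=-1: eigenvector (-5,-2,1).
General solution: C_1e^(-2t)(7,3,0) + C_2e^(2t)(2,1,0) + C_3e^(-t)(-5,-2,1).

u(t) = 7C_1e^(-2t) + 2C_2e^(2t) - 5C_3e^(-t), v(t) = 3C_1e^(-2t) + C_2e^(2t) - 2C_3e^(-t), w(t) = C_3e^(-t)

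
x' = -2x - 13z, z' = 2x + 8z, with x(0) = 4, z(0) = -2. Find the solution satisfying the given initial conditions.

Coefficient matrix A = [[-2, -13], [2, 8]].
Characteristic polynomial det(A - λI) = λ^2 - 6λ + 10 = 0.
Eigenvalues λ = 3 ± i (complex conjugate pair).
For λ=3+i: an eigenvector is (-2,1) - i(-3,1) = (-2 + 3i, 1 - i).
A real fundamental pair from Re and Im of e^((3+i)t)v: X_1 = e^(3t)(cos(t)·(-2,1) + sin(t)·(-3,1)), X_2 = e^(3t)(sin(t)·(-2,1) - cos(t)·(-3,1)).
General solution: c_1X_1 + c_2X_2.
Applying x(0)=4, z(0)=-2 gives c_1=-2, c_2=0.

x(t) = 6e^(3t)sin(t) + 4e^(3t)cos(t), z(t) = -2e^(3t)sin(t) - 2e^(3t)cos(t)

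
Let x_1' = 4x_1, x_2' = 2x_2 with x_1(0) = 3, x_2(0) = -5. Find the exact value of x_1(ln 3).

243

A = [[4,0],[0,2]]; eigenvalues λ = 2, 4.
Eigenvectors: (0,1) for λ=2, (-1,0) for λ=4.
From the initial condition, c_1 = -5, c_2 = -3.
x_1(ln 3) = (-5)(3^2)(0) + (-3)(3^4)(-1) = 243.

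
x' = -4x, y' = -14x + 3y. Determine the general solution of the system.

Coefficient matrix A = [[-4, 0], [-14, 3]].
Characteristic polynomial det(A - λI) = λ^2 + λ - 12 = 0.
Eigenvalues λ = 3, -4.
For λ=3: (A-λI) row 1 is [-7, 0], so an eigenvector is (0, 1).
For λ=-4: (A-λI) row 2 is [-14, 7], so an eigenvector is (-1, -2).
General solution: K_1e^(3t)(0,1) + K_2e^(-4t)(-1,-2).

x(t) = -K_2e^(-4t), y(t) = K_1e^(3t) - 2K_2e^(-4t)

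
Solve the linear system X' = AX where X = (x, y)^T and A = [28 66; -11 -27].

Coefficient matrix A = [[28, 66], [-11, -27]].
Characteristic polynomial det(A - λI) = λ^2 - λ - 30 = 0.
Eigenvalues λ = 6, -5.
For λ=6: (A-λI) row 1 is [22, 66], so an eigenvector is (-3, 1).
For λ=-5: (A-λI) row 1 is [33, 66], so an eigenvector is (2, -1).
General solution: c_1e^(6t)(-3,1) + c_2e^(-5t)(2,-1).

x(t) = -3c_1e^(6t) + 2c_2e^(-5t), y(t) = c_1e^(6t) - c_2e^(-5t)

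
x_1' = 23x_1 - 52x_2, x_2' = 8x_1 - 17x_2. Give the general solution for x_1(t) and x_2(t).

x_1(t) = 3c_1e^(3t)sin(4t) - 2c_1e^(3t)cos(4t) - 2c_2e^(3t)sin(4t) - 3c_2e^(3t)cos(4t), x_2(t) = c_1e^(3t)sin(4t) - c_1e^(3t)cos(4t) - c_2e^(3t)sin(4t) - c_2e^(3t)cos(4t)

Coefficient matrix A = [[23, -52], [8, -17]].
Characteristic polynomial det(A - λI) = λ^2 - 6λ + 25 = 0.
Eigenvalues λ = 3 ± 4i (complex conjugate pair).
For λ=3+4i: an eigenvector is (-2,-1) - i(3,1) = (-2 - 3i, -1 - i).
A real fundamental pair from Re and Im of e^((3+4i)t)v: X_1 = e^(3t)(cos(4t)·(-2,-1) + sin(4t)·(3,1)), X_2 = e^(3t)(sin(4t)·(-2,-1) - cos(4t)·(3,1)).
General solution: c_1X_1 + c_2X_2.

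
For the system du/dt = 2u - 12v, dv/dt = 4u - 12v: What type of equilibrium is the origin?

stable node

A = [[2,-12],[4,-12]]; det(A-λI) = λ^2 + 10λ + 24.
λ = -6, -4: both negative.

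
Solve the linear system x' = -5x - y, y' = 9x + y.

x(t) = -C_1e^(-2t) - C_2te^(-2t) + C_2e^(-2t), y(t) = 3C_1e^(-2t) + 3C_2te^(-2t) - 2C_2e^(-2t)

Coefficient matrix A = [[-5, -1], [9, 1]].
Characteristic polynomial det(A - λI) = λ^2 + 4λ + 4 = 0.
Single eigenvalue λ = -2 with algebraic multiplicity 2.
Eigenvector v = (-1,3); generalized eigenvector w with (A-λI)w=v is (1,-2).
General solution: e^(-2t)[C_1·v + C_2·(t·v + w)].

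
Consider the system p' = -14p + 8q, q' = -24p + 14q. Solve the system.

Coefficient matrix A = [[-14, 8], [-24, 14]].
Characteristic polynomial det(A - λI) = λ^2 - 4 = 0.
Eigenvalues λ = -2, 2.
For λ=-2: (A-λI) row 1 is [-12, 8], so an eigenvector is (2, 3).
For λ=2: (A-λI) row 1 is [-16, 8], so an eigenvector is (1, 2).
General solution: C_1e^(-2t)(2,3) + C_2e^(2t)(1,2).

p(t) = 2C_1e^(-2t) + C_2e^(2t), q(t) = 3C_1e^(-2t) + 2C_2e^(2t)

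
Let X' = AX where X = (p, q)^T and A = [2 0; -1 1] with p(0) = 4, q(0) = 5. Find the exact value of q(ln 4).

A = [[2,0],[-1,1]]; eigenvalues λ = 2, 1.
Eigenvectors: (-1,1) for λ=2, (0,1) for λ=1.
From the initial condition, c_1 = -4, c_2 = 9.
q(ln 4) = (-4)(4^2)(1) + (9)(4^1)(1) = -28.

-28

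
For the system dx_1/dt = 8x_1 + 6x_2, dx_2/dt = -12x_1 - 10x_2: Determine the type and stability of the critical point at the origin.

A = [[8,6],[-12,-10]]; det(A-λI) = λ^2 + 2λ - 8.
λ = -4, 2: opposite signs.

saddle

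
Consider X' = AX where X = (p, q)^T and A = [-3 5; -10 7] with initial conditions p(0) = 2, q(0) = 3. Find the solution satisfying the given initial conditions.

Coefficient matrix A = [[-3, 5], [-10, 7]].
Characteristic polynomial det(A - λI) = λ^2 - 4λ + 29 = 0.
Eigenvalues λ = 2 ± 5i (complex conjugate pair).
For λ=2+5i: an eigenvector is (1,1) - i(0,-1) = (1, 1 + i).
A real fundamental pair from Re and Im of e^((2+5i)t)v: X_1 = e^(2t)(cos(5t)·(1,1) + sin(5t)·(0,-1)), X_2 = e^(2t)(sin(5t)·(1,1) - cos(5t)·(0,-1)).
General solution: K_1X_1 + K_2X_2.
Applying p(0)=2, q(0)=3 gives K_1=2, K_2=1.

p(t) = e^(2t)sin(5t) + 2e^(2t)cos(5t), q(t) = -e^(2t)sin(5t) + 3e^(2t)cos(5t)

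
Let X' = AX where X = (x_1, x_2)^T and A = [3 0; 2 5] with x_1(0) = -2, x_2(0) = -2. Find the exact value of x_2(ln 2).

A = [[3,0],[2,5]]; eigenvalues λ = 5, 3.
Eigenvectors: (0,1) for λ=5, (1,-1) for λ=3.
From the initial condition, c_1 = -4, c_2 = -2.
x_2(ln 2) = (-4)(2^5)(1) + (-2)(2^3)(-1) = -112.

-112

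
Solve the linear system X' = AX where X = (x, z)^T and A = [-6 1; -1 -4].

Coefficient matrix A = [[-6, 1], [-1, -4]].
Characteristic polynomial det(A - λI) = λ^2 + 10λ + 25 = 0.
Single eigenvalue λ = -5 with algebraic multiplicity 2.
Eigenvector v = (-1,-1); generalized eigenvector w with (A-λI)w=v is (-2,-3).
General solution: e^(-5t)[K_1·v + K_2·(t·v + w)].

x(t) = -K_1e^(-5t) - K_2te^(-5t) - 2K_2e^(-5t), z(t) = -K_1e^(-5t) - K_2te^(-5t) - 3K_2e^(-5t)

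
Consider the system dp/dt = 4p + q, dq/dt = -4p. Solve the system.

p(t) = -C_1e^(2t) - C_2te^(2t) + C_2e^(2t), q(t) = 2C_1e^(2t) + 2C_2te^(2t) - 3C_2e^(2t)

Coefficient matrix A = [[4, 1], [-4, 0]].
Characteristic polynomial det(A - λI) = λ^2 - 4λ + 4 = 0.
Single eigenvalue λ = 2 with algebraic multiplicity 2.
Eigenvector v = (-1,2); generalized eigenvector w with (A-λI)w=v is (1,-3).
General solution: e^(2t)[C_1·v + C_2·(t·v + w)].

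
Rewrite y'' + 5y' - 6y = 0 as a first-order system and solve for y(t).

y(t) = C_1e^(-6t) + C_2e^(t)

Let x_1 = y, x_2 = y'. Then x_1' = x_2 and x_2' = 6x_1 - 5x_2.
A = [[0,1],[6,-5]]; det(A-λI) = λ^2 + 5λ - 6.
Eigenvalues λ = -6, 1 with eigenvectors (1,-6), (1,1).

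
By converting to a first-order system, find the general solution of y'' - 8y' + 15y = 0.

y(t) = C_1e^(5t) + C_2e^(3t)

Let x_1 = y, x_2 = y'. Then x_1' = x_2 and x_2' = -15x_1 + 8x_2.
A = [[0,1],[-15,8]]; det(A-λI) = λ^2 - 8λ + 15.
Eigenvalues λ = 5, 3 with eigenvectors (1,5), (1,3).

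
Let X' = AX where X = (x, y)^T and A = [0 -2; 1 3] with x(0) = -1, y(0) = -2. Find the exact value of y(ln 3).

A = [[0,-2],[1,3]]; eigenvalues λ = 2, 1.
Eigenvectors: (1,-1) for λ=2, (2,-1) for λ=1.
From the initial condition, c_1 = 5, c_2 = -3.
y(ln 3) = (5)(3^2)(-1) + (-3)(3^1)(-1) = -36.

-36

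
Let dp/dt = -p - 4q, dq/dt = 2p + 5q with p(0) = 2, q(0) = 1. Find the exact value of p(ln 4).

-232

A = [[-1,-4],[2,5]]; eigenvalues λ = 3, 1.
Eigenvectors: (-1,1) for λ=3, (2,-1) for λ=1.
From the initial condition, c_1 = 4, c_2 = 3.
p(ln 4) = (4)(4^3)(-1) + (3)(4^1)(2) = -232.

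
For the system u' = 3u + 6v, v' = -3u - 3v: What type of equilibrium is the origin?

center

A = [[3,6],[-3,-3]]; det(A-λI) = λ^2 + 9.
λ = 0 ± 3i: zero real part.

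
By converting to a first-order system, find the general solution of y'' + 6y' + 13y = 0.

y(t) = C_1e^(-3t)cos(2t) + C_2e^(-3t)sin(2t)

Let x_1 = y, x_2 = y'. Then x_1' = x_2 and x_2' = -13x_1 - 6x_2.
A = [[0,1],[-13,-6]]; det(A-λI) = λ^2 + 6λ + 13.
Eigenvalues λ = -3 ± 2i.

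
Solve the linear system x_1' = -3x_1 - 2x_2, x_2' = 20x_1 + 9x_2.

Coefficient matrix A = [[-3, -2], [20, 9]].
Characteristic polynomial det(A - λI) = λ^2 - 6λ + 13 = 0.
Eigenvalues λ = 3 ± 2i (complex conjugate pair).
For λ=3+2i: an eigenvector is (0,1) - i(-1,3) = (0 + i, 1 - 3i).
A real fundamental pair from Re and Im of e^((3+2i)t)v: X_1 = e^(3t)(cos(2t)·(0,1) + sin(2t)·(-1,3)), X_2 = e^(3t)(sin(2t)·(0,1) - cos(2t)·(-1,3)).
General solution: c_1X_1 + c_2X_2.

x_1(t) = -c_1e^(3t)sin(2t) + c_2e^(3t)cos(2t), x_2(t) = 3c_1e^(3t)sin(2t) + c_1e^(3t)cos(2t) + c_2e^(3t)sin(2t) - 3c_2e^(3t)cos(2t)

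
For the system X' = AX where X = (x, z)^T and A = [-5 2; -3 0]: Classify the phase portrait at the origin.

stable node

A = [[-5,2],[-3,0]]; det(A-λI) = λ^2 + 5λ + 6.
λ = -2, -3: both negative.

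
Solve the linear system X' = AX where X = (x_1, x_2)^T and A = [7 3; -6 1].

x_1(t) = K_1e^(4t)sin(3t) - K_2e^(4t)cos(3t), x_2(t) = -K_1e^(4t)sin(3t) + K_1e^(4t)cos(3t) + K_2e^(4t)sin(3t) + K_2e^(4t)cos(3t)

Coefficient matrix A = [[7, 3], [-6, 1]].
Characteristic polynomial det(A - λI) = λ^2 - 8λ + 25 = 0.
Eigenvalues λ = 4 ± 3i (complex conjugate pair).
For λ=4+3i: an eigenvector is (0,1) - i(1,-1) = (0 - i, 1 + i).
A real fundamental pair from Re and Im of e^((4+3i)t)v: X_1 = e^(4t)(cos(3t)·(0,1) + sin(3t)·(1,-1)), X_2 = e^(4t)(sin(3t)·(0,1) - cos(3t)·(1,-1)).
General solution: K_1X_1 + K_2X_2.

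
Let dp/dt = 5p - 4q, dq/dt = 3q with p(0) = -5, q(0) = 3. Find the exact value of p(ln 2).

A = [[5,-4],[0,3]]; eigenvalues λ = 3, 5.
Eigenvectors: (2,1) for λ=3, (-1,0) for λ=5.
From the initial condition, c_1 = 3, c_2 = 11.
p(ln 2) = (3)(2^3)(2) + (11)(2^5)(-1) = -304.

-304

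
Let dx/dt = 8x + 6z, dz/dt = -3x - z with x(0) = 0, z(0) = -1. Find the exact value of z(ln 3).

225

A = [[8,6],[-3,-1]]; eigenvalues λ = 5, 2.
Eigenvectors: (2,-1) for λ=5, (1,-1) for λ=2.
From the initial condition, c_1 = -1, c_2 = 2.
z(ln 3) = (-1)(3^5)(-1) + (2)(3^2)(-1) = 225.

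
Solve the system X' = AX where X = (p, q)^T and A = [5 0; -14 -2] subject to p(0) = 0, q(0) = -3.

p(t) = 0, q(t) = -3e^(-2t)

Coefficient matrix A = [[5, 0], [-14, -2]].
Characteristic polynomial det(A - λI) = λ^2 - 3λ - 10 = 0.
Eigenvalues λ = 5, -2.
For λ=5: (A-λI) row 2 is [-14, -7], so an eigenvector is (1, -2).
For λ=-2: (A-λI) row 1 is [7, 0], so an eigenvector is (0, 1).
General solution: c_1e^(5t)(1,-2) + c_2e^(-2t)(0,1).
Applying p(0)=0, q(0)=-3 gives c_1=0, c_2=-3.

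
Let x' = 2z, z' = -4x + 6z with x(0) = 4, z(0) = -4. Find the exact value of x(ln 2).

A = [[0,2],[-4,6]]; eigenvalues λ = 4, 2.
Eigenvectors: (-1,-2) for λ=4, (1,1) for λ=2.
From the initial condition, c_1 = 8, c_2 = 12.
x(ln 2) = (8)(2^4)(-1) + (12)(2^2)(1) = -80.

-80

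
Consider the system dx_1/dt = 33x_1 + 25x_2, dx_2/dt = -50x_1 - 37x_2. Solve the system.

Coefficient matrix A = [[33, 25], [-50, -37]].
Characteristic polynomial det(A - λI) = λ^2 + 4λ + 29 = 0.
Eigenvalues λ = -2 ± 5i (complex conjugate pair).
For λ=-2+5i: an eigenvector is (2,-3) - i(-1,1) = (2 + i, -3 - i).
A real fundamental pair from Re and Im of e^((-2+5i)t)v: X_1 = e^(-2t)(cos(5t)·(2,-3) + sin(5t)·(-1,1)), X_2 = e^(-2t)(sin(5t)·(2,-3) - cos(5t)·(-1,1)).
General solution: K_1X_1 + K_2X_2.

x_1(t) = -K_1e^(-2t)sin(5t) + 2K_1e^(-2t)cos(5t) + 2K_2e^(-2t)sin(5t) + K_2e^(-2t)cos(5t), x_2(t) = K_1e^(-2t)sin(5t) - 3K_1e^(-2t)cos(5t) - 3K_2e^(-2t)sin(5t) - K_2e^(-2t)cos(5t)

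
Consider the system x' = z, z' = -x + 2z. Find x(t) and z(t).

Coefficient matrix A = [[0, 1], [-1, 2]].
Characteristic polynomial det(A - λI) = λ^2 - 2λ + 1 = 0.
Single eigenvalue λ = 1 with algebraic multiplicity 2.
Eigenvector v = (-1,-1); generalized eigenvector w with (A-λI)w=v is (3,2).
General solution: e^(t)[K_1·v + K_2·(t·v + w)].

x(t) = -K_1e^(t) - K_2te^(t) + 3K_2e^(t), z(t) = -K_1e^(t) - K_2te^(t) + 2K_2e^(t)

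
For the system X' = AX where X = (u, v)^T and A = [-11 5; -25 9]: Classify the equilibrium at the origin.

A = [[-11,5],[-25,9]]; det(A-λI) = λ^2 + 2λ + 26.
λ = -1 ± 5i: negative real part.

stable spiral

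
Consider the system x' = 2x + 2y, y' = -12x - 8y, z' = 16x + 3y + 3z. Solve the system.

Coefficient matrix A = [[2, 2, 0], [-12, -8, 0], [16, 3, 3]].
det(A - λI) = 0 gives eigenvalues λ = -2, -4, 3.
For λ=-2: eigenvector (1,-2,-2).
For λ=-4: eigenvector (-1,3,1).
For λ=3: eigenvector (0,0,1).
General solution: C_1e^(-2t)(1,-2,-2) + C_2e^(-4t)(-1,3,1) + C_3e^(3t)(0,0,1).

x(t) = C_1e^(-2t) - C_2e^(-4t), y(t) = -2C_1e^(-2t) + 3C_2e^(-4t), z(t) = -2C_1e^(-2t) + C_2e^(-4t) + C_3e^(3t)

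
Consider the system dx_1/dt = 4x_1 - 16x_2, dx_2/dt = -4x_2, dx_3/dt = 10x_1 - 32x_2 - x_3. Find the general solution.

Coefficient matrix A = [[4, -16, 0], [0, -4, 0], [10, -32, -1]].
det(A - λI) = 0 gives eigenvalues λ = 4, -4, -1.
For λ=4: eigenvector (1,0,2).
For λ=-4: eigenvector (2,1,4).
For λ=-1: eigenvector (0,0,1).
General solution: C_1e^(4t)(1,0,2) + C_2e^(-4t)(2,1,4) + C_3e^(-t)(0,0,1).

x_1(t) = C_1e^(4t) + 2C_2e^(-4t), x_2(t) = C_2e^(-4t), x_3(t) = 2C_1e^(4t) + 4C_2e^(-4t) + C_3e^(-t)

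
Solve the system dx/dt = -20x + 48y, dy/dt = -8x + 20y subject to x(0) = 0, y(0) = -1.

Coefficient matrix A = [[-20, 48], [-8, 20]].
Characteristic polynomial det(A - λI) = λ^2 - 16 = 0.
Eigenvalues λ = -4, 4.
For λ=-4: (A-λI) row 1 is [-16, 48], so an eigenvector is (3, 1).
For λ=4: (A-λI) row 1 is [-24, 48], so an eigenvector is (2, 1).
General solution: K_1e^(-4t)(3,1) + K_2e^(4t)(2,1).
Applying x(0)=0, y(0)=-1 gives K_1=2, K_2=-3.

x(t) = -6e^(4t) + 6e^(-4t), y(t) = -3e^(4t) + 2e^(-4t)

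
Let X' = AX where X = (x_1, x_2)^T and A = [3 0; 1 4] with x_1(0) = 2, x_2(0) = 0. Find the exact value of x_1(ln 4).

128

A = [[3,0],[1,4]]; eigenvalues λ = 4, 3.
Eigenvectors: (0,-1) for λ=4, (-1,1) for λ=3.
From the initial condition, c_1 = -2, c_2 = -2.
x_1(ln 4) = (-2)(4^4)(0) + (-2)(4^3)(-1) = 128.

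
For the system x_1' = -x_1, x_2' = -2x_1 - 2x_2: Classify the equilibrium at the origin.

A = [[-1,0],[-2,-2]]; det(A-λI) = λ^2 + 3λ + 2.
λ = -1, -2: both negative.

stable node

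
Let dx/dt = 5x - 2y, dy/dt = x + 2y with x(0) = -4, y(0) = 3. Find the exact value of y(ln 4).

A = [[5,-2],[1,2]]; eigenvalues λ = 3, 4.
Eigenvectors: (-1,-1) for λ=3, (2,1) for λ=4.
From the initial condition, c_1 = -10, c_2 = -7.
y(ln 4) = (-10)(4^3)(-1) + (-7)(4^4)(1) = -1152.

-1152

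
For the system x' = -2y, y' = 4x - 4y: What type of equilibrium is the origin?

stable spiral

A = [[0,-2],[4,-4]]; det(A-λI) = λ^2 + 4λ + 8.
λ = -2 ± 2i: negative real part.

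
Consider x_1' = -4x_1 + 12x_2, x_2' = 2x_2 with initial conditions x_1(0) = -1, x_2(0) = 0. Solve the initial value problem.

x_1(t) = -e^(-4t), x_2(t) = 0

Coefficient matrix A = [[-4, 12], [0, 2]].
Characteristic polynomial det(A - λI) = λ^2 + 2λ - 8 = 0.
Eigenvalues λ = 2, -4.
For λ=2: (A-λI) row 1 is [-6, 12], so an eigenvector is (2, 1).
For λ=-4: (A-λI) row 1 is [0, 12], so an eigenvector is (1, 0).
General solution: C_1e^(2t)(2,1) + C_2e^(-4t)(1,0).
Applying x_1(0)=-1, x_2(0)=0 gives C_1=0, C_2=-1.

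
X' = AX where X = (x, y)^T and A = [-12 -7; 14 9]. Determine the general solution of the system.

Coefficient matrix A = [[-12, -7], [14, 9]].
Characteristic polynomial det(A - λI) = λ^2 + 3λ - 10 = 0.
Eigenvalues λ = 2, -5.
For λ=2: (A-λI) row 1 is [-14, -7], so an eigenvector is (1, -2).
For λ=-5: (A-λI) row 1 is [-7, -7], so an eigenvector is (1, -1).
General solution: K_1e^(2t)(1,-2) + K_2e^(-5t)(1,-1).

x(t) = K_1e^(2t) + K_2e^(-5t), y(t) = -2K_1e^(2t) - K_2e^(-5t)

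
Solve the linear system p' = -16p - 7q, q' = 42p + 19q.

p(t) = -c_1e^(5t) - c_2e^(-2t), q(t) = 3c_1e^(5t) + 2c_2e^(-2t)

Coefficient matrix A = [[-16, -7], [42, 19]].
Characteristic polynomial det(A - λI) = λ^2 - 3λ - 10 = 0.
Eigenvalues λ = 5, -2.
For λ=5: (A-λI) row 1 is [-21, -7], so an eigenvector is (-1, 3).
For λ=-2: (A-λI) row 1 is [-14, -7], so an eigenvector is (-1, 2).
General solution: c_1e^(5t)(-1,3) + c_2e^(-2t)(-1,2).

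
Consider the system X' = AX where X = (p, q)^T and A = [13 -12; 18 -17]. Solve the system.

p(t) = 2C_1e^(-5t) - C_2e^(t), q(t) = 3C_1e^(-5t) - C_2e^(t)

Coefficient matrix A = [[13, -12], [18, -17]].
Characteristic polynomial det(A - λI) = λ^2 + 4λ - 5 = 0.
Eigenvalues λ = -5, 1.
For λ=-5: (A-λI) row 1 is [18, -12], so an eigenvector is (2, 3).
For λ=1: (A-λI) row 1 is [12, -12], so an eigenvector is (-1, -1).
General solution: C_1e^(-5t)(2,3) + C_2e^(t)(-1,-1).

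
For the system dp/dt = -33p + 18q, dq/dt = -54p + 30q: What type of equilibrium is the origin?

A = [[-33,18],[-54,30]]; det(A-λI) = λ^2 + 3λ - 18.
λ = -6, 3: opposite signs.

saddle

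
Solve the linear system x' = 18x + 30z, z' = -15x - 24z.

x(t) = 3c_1e^(-3t)sin(3t) - c_1e^(-3t)cos(3t) - c_2e^(-3t)sin(3t) - 3c_2e^(-3t)cos(3t), z(t) = -2c_1e^(-3t)sin(3t) + c_1e^(-3t)cos(3t) + c_2e^(-3t)sin(3t) + 2c_2e^(-3t)cos(3t)

Coefficient matrix A = [[18, 30], [-15, -24]].
Characteristic polynomial det(A - λI) = λ^2 + 6λ + 18 = 0.
Eigenvalues λ = -3 ± 3i (complex conjugate pair).
For λ=-3+3i: an eigenvector is (-1,1) - i(3,-2) = (-1 - 3i, 1 + 2i).
A real fundamental pair from Re and Im of e^((-3+3i)t)v: X_1 = e^(-3t)(cos(3t)·(-1,1) + sin(3t)·(3,-2)), X_2 = e^(-3t)(sin(3t)·(-1,1) - cos(3t)·(3,-2)).
General solution: c_1X_1 + c_2X_2.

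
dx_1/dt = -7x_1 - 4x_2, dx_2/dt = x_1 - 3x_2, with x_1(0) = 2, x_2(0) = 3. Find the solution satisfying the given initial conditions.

x_1(t) = -16te^(-5t) + 2e^(-5t), x_2(t) = 8te^(-5t) + 3e^(-5t)

Coefficient matrix A = [[-7, -4], [1, -3]].
Characteristic polynomial det(A - λI) = λ^2 + 10λ + 25 = 0.
Single eigenvalue λ = -5 with algebraic multiplicity 2.
Eigenvector v = (-2,1); generalized eigenvector w with (A-λI)w=v is (-3,2).
General solution: e^(-5t)[c_1·v + c_2·(t·v + w)].
Applying x_1(0)=2, x_2(0)=3 gives c_1=-13, c_2=8.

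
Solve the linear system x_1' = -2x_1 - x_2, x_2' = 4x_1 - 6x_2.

x_1(t) = c_1e^(-4t) + c_2te^(-4t) + c_2e^(-4t), x_2(t) = 2c_1e^(-4t) + 2c_2te^(-4t) + c_2e^(-4t)

Coefficient matrix A = [[-2, -1], [4, -6]].
Characteristic polynomial det(A - λI) = λ^2 + 8λ + 16 = 0.
Single eigenvalue λ = -4 with algebraic multiplicity 2.
Eigenvector v = (1,2); generalized eigenvector w with (A-λI)w=v is (1,1).
General solution: e^(-4t)[c_1·v + c_2·(t·v + w)].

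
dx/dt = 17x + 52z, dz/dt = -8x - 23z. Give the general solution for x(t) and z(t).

Coefficient matrix A = [[17, 52], [-8, -23]].
Characteristic polynomial det(A - λI) = λ^2 + 6λ + 25 = 0.
Eigenvalues λ = -3 ± 4i (complex conjugate pair).
For λ=-3+4i: an eigenvector is (2,-1) - i(-3,1) = (2 + 3i, -1 - i).
A real fundamental pair from Re and Im of e^((-3+4i)t)v: X_1 = e^(-3t)(cos(4t)·(2,-1) + sin(4t)·(-3,1)), X_2 = e^(-3t)(sin(4t)·(2,-1) - cos(4t)·(-3,1)).
General solution: c_1X_1 + c_2X_2.

x(t) = -3c_1e^(-3t)sin(4t) + 2c_1e^(-3t)cos(4t) + 2c_2e^(-3t)sin(4t) + 3c_2e^(-3t)cos(4t), z(t) = c_1e^(-3t)sin(4t) - c_1e^(-3t)cos(4t) - c_2e^(-3t)sin(4t) - c_2e^(-3t)cos(4t)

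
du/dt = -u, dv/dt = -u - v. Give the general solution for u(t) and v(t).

Coefficient matrix A = [[-1, 0], [-1, -1]].
Characteristic polynomial det(A - λI) = λ^2 + 2λ + 1 = 0.
Single eigenvalue λ = -1 with algebraic multiplicity 2.
Eigenvector v = (0,-1); generalized eigenvector w with (A-λI)w=v is (1,-1).
General solution: e^(-t)[K_1·v + K_2·(t·v + w)].

u(t) = K_2e^(-t), v(t) = -K_1e^(-t) - K_2te^(-t) - K_2e^(-t)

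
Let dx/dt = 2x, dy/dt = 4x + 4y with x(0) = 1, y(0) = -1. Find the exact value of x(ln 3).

A = [[2,0],[4,4]]; eigenvalues λ = 4, 2.
Eigenvectors: (0,-1) for λ=4, (-1,2) for λ=2.
From the initial condition, c_1 = -1, c_2 = -1.
x(ln 3) = (-1)(3^4)(0) + (-1)(3^2)(-1) = 9.

9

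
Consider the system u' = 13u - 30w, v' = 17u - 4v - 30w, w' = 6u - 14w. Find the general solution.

Coefficient matrix A = [[13, 0, -30], [17, -4, -30], [6, 0, -14]].
det(A - λI) = 0 gives eigenvalues λ = 1, -2, -4.
For λ=1: eigenvector (5,5,2).
For λ=-2: eigenvector (2,2,1).
For λ=-4: eigenvector (0,1,0).
General solution: c_1e^(t)(5,5,2) + c_2e^(-2t)(2,2,1) + c_3e^(-4t)(0,1,0).

u(t) = 5c_1e^(t) + 2c_2e^(-2t), v(t) = 5c_1e^(t) + 2c_2e^(-2t) + c_3e^(-4t), w(t) = 2c_1e^(t) + c_2e^(-2t)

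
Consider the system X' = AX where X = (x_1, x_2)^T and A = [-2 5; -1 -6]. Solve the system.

Coefficient matrix A = [[-2, 5], [-1, -6]].
Characteristic polynomial det(A - λI) = λ^2 + 8λ + 17 = 0.
Eigenvalues λ = -4 ± i (complex conjugate pair).
For λ=-4+i: an eigenvector is (2,-1) - i(-1,0) = (2 + i, -1).
A real fundamental pair from Re and Im of e^((-4+i)t)v: X_1 = e^(-4t)(cos(t)·(2,-1) + sin(t)·(-1,0)), X_2 = e^(-4t)(sin(t)·(2,-1) - cos(t)·(-1,0)).
General solution: C_1X_1 + C_2X_2.

x_1(t) = -C_1e^(-4t)sin(t) + 2C_1e^(-4t)cos(t) + 2C_2e^(-4t)sin(t) + C_2e^(-4t)cos(t), x_2(t) = -C_1e^(-4t)cos(t) - C_2e^(-4t)sin(t)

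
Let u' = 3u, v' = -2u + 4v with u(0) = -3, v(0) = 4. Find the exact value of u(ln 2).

-24

A = [[3,0],[-2,4]]; eigenvalues λ = 3, 4.
Eigenvectors: (-1,-2) for λ=3, (0,1) for λ=4.
From the initial condition, c_1 = 3, c_2 = 10.
u(ln 2) = (3)(2^3)(-1) + (10)(2^4)(0) = -24.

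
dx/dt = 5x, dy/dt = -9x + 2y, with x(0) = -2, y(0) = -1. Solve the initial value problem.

x(t) = -2e^(5t), y(t) = 6e^(5t) - 7e^(2t)

Coefficient matrix A = [[5, 0], [-9, 2]].
Characteristic polynomial det(A - λI) = λ^2 - 7λ + 10 = 0.
Eigenvalues λ = 5, 2.
For λ=5: (A-λI) row 2 is [-9, -3], so an eigenvector is (1, -3).
For λ=2: (A-λI) row 1 is [3, 0], so an eigenvector is (0, 1).
General solution: C_1e^(5t)(1,-3) + C_2e^(2t)(0,1).
Applying x(0)=-2, y(0)=-1 gives C_1=-2, C_2=-7.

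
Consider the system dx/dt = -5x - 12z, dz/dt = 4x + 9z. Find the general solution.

x(t) = -3c_1e^(3t) + 2c_2e^(t), z(t) = 2c_1e^(3t) - c_2e^(t)

Coefficient matrix A = [[-5, -12], [4, 9]].
Characteristic polynomial det(A - λI) = λ^2 - 4λ + 3 = 0.
Eigenvalues λ = 3, 1.
For λ=3: (A-λI) row 1 is [-8, -12], so an eigenvector is (-3, 2).
For λ=1: (A-λI) row 1 is [-6, -12], so an eigenvector is (2, -1).
General solution: c_1e^(3t)(-3,2) + c_2e^(t)(2,-1).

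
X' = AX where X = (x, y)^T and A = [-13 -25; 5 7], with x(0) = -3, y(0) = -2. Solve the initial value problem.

Coefficient matrix A = [[-13, -25], [5, 7]].
Characteristic polynomial det(A - λI) = λ^2 + 6λ + 34 = 0.
Eigenvalues λ = -3 ± 5i (complex conjugate pair).
For λ=-3+5i: an eigenvector is (2,-1) - i(1,0) = (2 - i, -1).
A real fundamental pair from Re and Im of e^((-3+5i)t)v: X_1 = e^(-3t)(cos(5t)·(2,-1) + sin(5t)·(1,0)), X_2 = e^(-3t)(sin(5t)·(2,-1) - cos(5t)·(1,0)).
General solution: C_1X_1 + C_2X_2.
Applying x(0)=-3, y(0)=-2 gives C_1=2, C_2=7.

x(t) = 16e^(-3t)sin(5t) - 3e^(-3t)cos(5t), y(t) = -7e^(-3t)sin(5t) - 2e^(-3t)cos(5t)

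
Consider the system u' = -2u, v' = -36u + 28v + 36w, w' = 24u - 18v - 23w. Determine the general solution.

Coefficient matrix A = [[-2, 0, 0], [-36, 28, 36], [24, -18, -23]].
det(A - λI) = 0 gives eigenvalues λ = -2, 4, 1.
For λ=-2: eigenvector (1,6,-4).
For λ=4: eigenvector (0,-3,2).
For λ=1: eigenvector (0,4,-3).
General solution: K_1e^(-2t)(1,6,-4) + K_2e^(4t)(0,-3,2) + K_3e^(t)(0,4,-3).

u(t) = K_1e^(-2t), v(t) = 6K_1e^(-2t) - 3K_2e^(4t) + 4K_3e^(t), w(t) = -4K_1e^(-2t) + 2K_2e^(4t) - 3K_3e^(t)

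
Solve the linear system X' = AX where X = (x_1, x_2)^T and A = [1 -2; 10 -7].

Coefficient matrix A = [[1, -2], [10, -7]].
Characteristic polynomial det(A - λI) = λ^2 + 6λ + 13 = 0.
Eigenvalues λ = -3 ± 2i (complex conjugate pair).
For λ=-3+2i: an eigenvector is (1,2) - i(0,1) = (1, 2 - i).
A real fundamental pair from Re and Im of e^((-3+2i)t)v: X_1 = e^(-3t)(cos(2t)·(1,2) + sin(2t)·(0,1)), X_2 = e^(-3t)(sin(2t)·(1,2) - cos(2t)·(0,1)).
General solution: C_1X_1 + C_2X_2.

x_1(t) = C_1e^(-3t)cos(2t) + C_2e^(-3t)sin(2t), x_2(t) = C_1e^(-3t)sin(2t) + 2C_1e^(-3t)cos(2t) + 2C_2e^(-3t)sin(2t) - C_2e^(-3t)cos(2t)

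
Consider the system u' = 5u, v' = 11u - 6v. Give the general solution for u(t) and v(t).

Coefficient matrix A = [[5, 0], [11, -6]].
Characteristic polynomial det(A - λI) = λ^2 + λ - 30 = 0.
Eigenvalues λ = -6, 5.
For λ=-6: (A-λI) row 1 is [11, 0], so an eigenvector is (0, -1).
For λ=5: (A-λI) row 2 is [11, -11], so an eigenvector is (1, 1).
General solution: K_1e^(-6t)(0,-1) + K_2e^(5t)(1,1).

u(t) = K_2e^(5t), v(t) = -K_1e^(-6t) + K_2e^(5t)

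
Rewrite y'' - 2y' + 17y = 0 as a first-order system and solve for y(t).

y(t) = c_1e^(t)cos(4t) + c_2e^(t)sin(4t)

Let x_1 = y, x_2 = y'. Then x_1' = x_2 and x_2' = -17x_1 + 2x_2.
A = [[0,1],[-17,2]]; det(A-λI) = λ^2 - 2λ + 17.
Eigenvalues λ = 1 ± 4i.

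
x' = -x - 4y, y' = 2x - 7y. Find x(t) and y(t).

Coefficient matrix A = [[-1, -4], [2, -7]].
Characteristic polynomial det(A - λI) = λ^2 + 8λ + 15 = 0.
Eigenvalues λ = -3, -5.
For λ=-3: (A-λI) row 1 is [2, -4], so an eigenvector is (-2, -1).
For λ=-5: (A-λI) row 1 is [4, -4], so an eigenvector is (1, 1).
General solution: C_1e^(-3t)(-2,-1) + C_2e^(-5t)(1,1).

x(t) = -2C_1e^(-3t) + C_2e^(-5t), y(t) = -C_1e^(-3t) + C_2e^(-5t)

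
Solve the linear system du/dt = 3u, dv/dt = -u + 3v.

u(t) = C_2e^(3t), v(t) = -C_1e^(3t) - C_2te^(3t) - 2C_2e^(3t)

Coefficient matrix A = [[3, 0], [-1, 3]].
Characteristic polynomial det(A - λI) = λ^2 - 6λ + 9 = 0.
Single eigenvalue λ = 3 with algebraic multiplicity 2.
Eigenvector v = (0,-1); generalized eigenvector w with (A-λI)w=v is (1,-2).
General solution: e^(3t)[C_1·v + C_2·(t·v + w)].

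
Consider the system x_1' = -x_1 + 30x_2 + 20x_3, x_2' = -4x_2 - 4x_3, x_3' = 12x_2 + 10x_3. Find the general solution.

x_1(t) = -2K_1e^(4t) + K_2e^(-t), x_2(t) = K_1e^(4t) + 2K_3e^(2t), x_3(t) = -2K_1e^(4t) - 3K_3e^(2t)

Coefficient matrix A = [[-1, 30, 20], [0, -4, -4], [0, 12, 10]].
det(A - λI) = 0 gives eigenvalues λ = 4, -1, 2.
For λ=4: eigenvector (-2,1,-2).
For λ=-1: eigenvector (1,0,0).
For λ=2: eigenvector (0,2,-3).
General solution: K_1e^(4t)(-2,1,-2) + K_2e^(-t)(1,0,0) + K_3e^(2t)(0,2,-3).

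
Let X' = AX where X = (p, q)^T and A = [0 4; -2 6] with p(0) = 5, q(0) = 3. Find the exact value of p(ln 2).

A = [[0,4],[-2,6]]; eigenvalues λ = 2, 4.
Eigenvectors: (-2,-1) for λ=2, (-1,-1) for λ=4.
From the initial condition, c_1 = -2, c_2 = -1.
p(ln 2) = (-2)(2^2)(-2) + (-1)(2^4)(-1) = 32.

32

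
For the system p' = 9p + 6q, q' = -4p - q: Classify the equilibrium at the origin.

A = [[9,6],[-4,-1]]; det(A-λI) = λ^2 - 8λ + 15.
λ = 3, 5: both positive.

unstable node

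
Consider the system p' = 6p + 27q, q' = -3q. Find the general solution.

Coefficient matrix A = [[6, 27], [0, -3]].
Characteristic polynomial det(A - λI) = λ^2 - 3λ - 18 = 0.
Eigenvalues λ = -3, 6.
For λ=-3: (A-λI) row 1 is [9, 27], so an eigenvector is (-3, 1).
For λ=6: (A-λI) row 1 is [0, 27], so an eigenvector is (1, 0).
General solution: c_1e^(-3t)(-3,1) + c_2e^(6t)(1,0).

p(t) = -3c_1e^(-3t) + c_2e^(6t), q(t) = c_1e^(-3t)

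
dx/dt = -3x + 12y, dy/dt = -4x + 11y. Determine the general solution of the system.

Coefficient matrix A = [[-3, 12], [-4, 11]].
Characteristic polynomial det(A - λI) = λ^2 - 8λ + 15 = 0.
Eigenvalues λ = 3, 5.
For λ=3: (A-λI) row 1 is [-6, 12], so an eigenvector is (2, 1).
For λ=5: (A-λI) row 1 is [-8, 12], so an eigenvector is (-3, -2).
General solution: c_1e^(3t)(2,1) + c_2e^(5t)(-3,-2).

x(t) = 2c_1e^(3t) - 3c_2e^(5t), y(t) = c_1e^(3t) - 2c_2e^(5t)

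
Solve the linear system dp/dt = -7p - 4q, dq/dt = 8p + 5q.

Coefficient matrix A = [[-7, -4], [8, 5]].
Characteristic polynomial det(A - λI) = λ^2 + 2λ - 3 = 0.
Eigenvalues λ = 1, -3.
For λ=1: (A-λI) row 1 is [-8, -4], so an eigenvector is (1, -2).
For λ=-3: (A-λI) row 1 is [-4, -4], so an eigenvector is (1, -1).
General solution: c_1e^(t)(1,-2) + c_2e^(-3t)(1,-1).

p(t) = c_1e^(t) + c_2e^(-3t), q(t) = -2c_1e^(t) - c_2e^(-3t)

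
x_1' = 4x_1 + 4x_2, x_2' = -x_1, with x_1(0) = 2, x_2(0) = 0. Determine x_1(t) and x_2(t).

Coefficient matrix A = [[4, 4], [-1, 0]].
Characteristic polynomial det(A - λI) = λ^2 - 4λ + 4 = 0.
Single eigenvalue λ = 2 with algebraic multiplicity 2.
Eigenvector v = (2,-1); generalized eigenvector w with (A-λI)w=v is (-1,1).
General solution: e^(2t)[C_1·v + C_2·(t·v + w)].
Applying x_1(0)=2, x_2(0)=0 gives C_1=2, C_2=2.

x_1(t) = 4te^(2t) + 2e^(2t), x_2(t) = -2te^(2t)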